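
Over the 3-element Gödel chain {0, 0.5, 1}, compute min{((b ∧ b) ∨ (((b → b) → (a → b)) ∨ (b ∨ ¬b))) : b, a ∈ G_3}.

0.50

The minimum is attained at b = 0.5, a = 1:
  (b ∧ b) = min(0.5, 0.5) = 0.5
  (b → b): 0.5 ≤ 0.5, so result = 1
  (a → b): 1 > 0.5, so result = 0.5
  ((b → b) → (a → b)): 1 > 0.5, so result = 0.5
  ¬b: Gödel ¬ of 0.5 = 0 (operand ≠ 0)
  (b ∨ ¬b) = max(0.5, 0) = 0.5
  (((b → b) → (a → b)) ∨ (b ∨ ¬b)) = max(0.5, 0.5) = 0.5
  ((b ∧ b) ∨ (((b → b) → (a → b)) ∨ (b ∨ ¬b))) = max(0.5, 0.5) = 0.5
Checking all 9 assignments confirms none give a value below 0.50.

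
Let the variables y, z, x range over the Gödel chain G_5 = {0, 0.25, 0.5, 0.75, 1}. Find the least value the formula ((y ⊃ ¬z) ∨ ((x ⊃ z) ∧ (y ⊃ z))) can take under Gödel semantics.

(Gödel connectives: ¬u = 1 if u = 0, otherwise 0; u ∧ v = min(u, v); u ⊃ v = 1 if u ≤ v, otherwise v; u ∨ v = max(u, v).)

The minimum is attained at y = 0.25, z = 0.25, x = 0.5:
  ¬z: Gödel ¬ of 0.25 = 0 (operand ≠ 0)
  (y ⊃ ¬z): 0.25 > 0, so result = 0
  (x ⊃ z): 0.5 > 0.25, so result = 0.25
  (y ⊃ z): 0.25 ≤ 0.25, so result = 1
  ((x ⊃ z) ∧ (y ⊃ z)) = min(0.25, 1) = 0.25
  ((y ⊃ ¬z) ∨ ((x ⊃ z) ∧ (y ⊃ z))) = max(0, 0.25) = 0.25
Checking all 125 assignments confirms none give a value below 0.25.

0.25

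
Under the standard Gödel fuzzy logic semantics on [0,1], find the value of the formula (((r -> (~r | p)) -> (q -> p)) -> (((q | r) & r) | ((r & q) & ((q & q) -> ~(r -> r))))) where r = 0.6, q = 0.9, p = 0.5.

~r: Gödel ¬ of 0.6 = 0 (operand ≠ 0)
(~r | p) = max(0, 0.5) = 0.5
(r -> (~r | p)): 0.6 > 0.5, so result = 0.5
(q -> p): 0.9 > 0.5, so result = 0.5
((r -> (~r | p)) -> (q -> p)): 0.5 ≤ 0.5, so result = 1
(q | r) = max(0.9, 0.6) = 0.9
((q | r) & r) = min(0.9, 0.6) = 0.6
(r & q) = min(0.6, 0.9) = 0.6
(q & q) = min(0.9, 0.9) = 0.9
(r -> r): 0.6 ≤ 0.6, so result = 1
~(r -> r): Gödel ¬ of 1 = 0 (operand ≠ 0)
((q & q) -> ~(r -> r)): 0.9 > 0, so result = 0
((r & q) & ((q & q) -> ~(r -> r))) = min(0.6, 0) = 0
(((q | r) & r) | ((r & q) & ((q & q) -> ~(r -> r)))) = max(0.6, 0) = 0.6
(((r -> (~r | p)) -> (q -> p)) -> (((q | r) & r) | ((r & q) & ((q & q) -> ~(r -> r))))): 1 > 0.6, so result = 0.6

0.60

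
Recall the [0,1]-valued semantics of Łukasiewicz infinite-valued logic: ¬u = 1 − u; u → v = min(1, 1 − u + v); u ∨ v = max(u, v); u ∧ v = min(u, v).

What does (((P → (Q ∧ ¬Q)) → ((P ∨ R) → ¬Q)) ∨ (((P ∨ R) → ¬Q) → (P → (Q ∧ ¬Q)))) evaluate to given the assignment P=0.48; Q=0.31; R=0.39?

1.00

¬Q: Łukasiewicz ¬ gives 1 − 0.31 = 0.69
(Q ∧ ¬Q) = min(0.31, 0.69) = 0.31
(P → (Q ∧ ¬Q)): min(1, 1 − 0.48 + 0.31) = 0.83
(P ∨ R) = max(0.48, 0.39) = 0.48
¬Q: Łukasiewicz ¬ gives 1 − 0.31 = 0.69
((P ∨ R) → ¬Q): min(1, 1 − 0.48 + 0.69) = 1
((P → (Q ∧ ¬Q)) → ((P ∨ R) → ¬Q)): min(1, 1 − 0.83 + 1) = 1
(P ∨ R) = max(0.48, 0.39) = 0.48
¬Q: Łukasiewicz ¬ gives 1 − 0.31 = 0.69
((P ∨ R) → ¬Q): min(1, 1 − 0.48 + 0.69) = 1
¬Q: Łukasiewicz ¬ gives 1 − 0.31 = 0.69
(Q ∧ ¬Q) = min(0.31, 0.69) = 0.31
(P → (Q ∧ ¬Q)): min(1, 1 − 0.48 + 0.31) = 0.83
(((P ∨ R) → ¬Q) → (P → (Q ∧ ¬Q))): min(1, 1 − 1 + 0.83) = 0.83
(((P → (Q ∧ ¬Q)) → ((P ∨ R) → ¬Q)) ∨ (((P ∨ R) → ¬Q) → (P → (Q ∧ ¬Q)))) = max(1, 0.83) = 1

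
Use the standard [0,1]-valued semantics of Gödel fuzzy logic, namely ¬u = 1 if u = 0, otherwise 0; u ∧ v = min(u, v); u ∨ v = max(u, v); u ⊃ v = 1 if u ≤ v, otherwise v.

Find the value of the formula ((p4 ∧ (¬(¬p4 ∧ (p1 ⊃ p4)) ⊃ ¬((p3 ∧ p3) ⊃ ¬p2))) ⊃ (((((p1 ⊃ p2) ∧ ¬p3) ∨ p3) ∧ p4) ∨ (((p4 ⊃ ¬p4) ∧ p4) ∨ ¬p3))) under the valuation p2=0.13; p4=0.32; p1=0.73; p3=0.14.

0.14

¬p4: Gödel ¬ of 0.32 = 0 (operand ≠ 0)
(p1 ⊃ p4): 0.73 > 0.32, so result = 0.32
(¬p4 ∧ (p1 ⊃ p4)) = min(0, 0.32) = 0
¬(¬p4 ∧ (p1 ⊃ p4)): Gödel ¬ of 0 = 1 (operand is 0)
(p3 ∧ p3) = min(0.14, 0.14) = 0.14
¬p2: Gödel ¬ of 0.13 = 0 (operand ≠ 0)
((p3 ∧ p3) ⊃ ¬p2): 0.14 > 0, so result = 0
¬((p3 ∧ p3) ⊃ ¬p2): Gödel ¬ of 0 = 1 (operand is 0)
(¬(¬p4 ∧ (p1 ⊃ p4)) ⊃ ¬((p3 ∧ p3) ⊃ ¬p2)): 1 ≤ 1, so result = 1
(p4 ∧ (¬(¬p4 ∧ (p1 ⊃ p4)) ⊃ ¬((p3 ∧ p3) ⊃ ¬p2))) = min(0.32, 1) = 0.32
(p1 ⊃ p2): 0.73 > 0.13, so result = 0.13
¬p3: Gödel ¬ of 0.14 = 0 (operand ≠ 0)
((p1 ⊃ p2) ∧ ¬p3) = min(0.13, 0) = 0
(((p1 ⊃ p2) ∧ ¬p3) ∨ p3) = max(0, 0.14) = 0.14
((((p1 ⊃ p2) ∧ ¬p3) ∨ p3) ∧ p4) = min(0.14, 0.32) = 0.14
¬p4: Gödel ¬ of 0.32 = 0 (operand ≠ 0)
(p4 ⊃ ¬p4): 0.32 > 0, so result = 0
((p4 ⊃ ¬p4) ∧ p4) = min(0, 0.32) = 0
¬p3: Gödel ¬ of 0.14 = 0 (operand ≠ 0)
(((p4 ⊃ ¬p4) ∧ p4) ∨ ¬p3) = max(0, 0) = 0
(((((p1 ⊃ p2) ∧ ¬p3) ∨ p3) ∧ p4) ∨ (((p4 ⊃ ¬p4) ∧ p4) ∨ ¬p3)) = max(0.14, 0) = 0.14
((p4 ∧ (¬(¬p4 ∧ (p1 ⊃ p4)) ⊃ ¬((p3 ∧ p3) ⊃ ¬p2))) ⊃ (((((p1 ⊃ p2) ∧ ¬p3) ∨ p3) ∧ p4) ∨ (((p4 ⊃ ¬p4) ∧ p4) ∨ ¬p3))): 0.32 > 0.14, so result = 0.14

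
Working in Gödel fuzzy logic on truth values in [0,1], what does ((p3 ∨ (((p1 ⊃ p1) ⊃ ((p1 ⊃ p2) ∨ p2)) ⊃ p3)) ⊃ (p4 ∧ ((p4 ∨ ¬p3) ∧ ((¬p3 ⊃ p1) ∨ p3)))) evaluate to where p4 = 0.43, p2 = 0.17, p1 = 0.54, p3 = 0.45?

0.43

(p1 ⊃ p1): 0.54 ≤ 0.54, so result = 1
(p1 ⊃ p2): 0.54 > 0.17, so result = 0.17
((p1 ⊃ p2) ∨ p2) = max(0.17, 0.17) = 0.17
((p1 ⊃ p1) ⊃ ((p1 ⊃ p2) ∨ p2)): 1 > 0.17, so result = 0.17
(((p1 ⊃ p1) ⊃ ((p1 ⊃ p2) ∨ p2)) ⊃ p3): 0.17 ≤ 0.45, so result = 1
(p3 ∨ (((p1 ⊃ p1) ⊃ ((p1 ⊃ p2) ∨ p2)) ⊃ p3)) = max(0.45, 1) = 1
¬p3: Gödel ¬ of 0.45 = 0 (operand ≠ 0)
(p4 ∨ ¬p3) = max(0.43, 0) = 0.43
¬p3: Gödel ¬ of 0.45 = 0 (operand ≠ 0)
(¬p3 ⊃ p1): 0 ≤ 0.54, so result = 1
((¬p3 ⊃ p1) ∨ p3) = max(1, 0.45) = 1
((p4 ∨ ¬p3) ∧ ((¬p3 ⊃ p1) ∨ p3)) = min(0.43, 1) = 0.43
(p4 ∧ ((p4 ∨ ¬p3) ∧ ((¬p3 ⊃ p1) ∨ p3))) = min(0.43, 0.43) = 0.43
((p3 ∨ (((p1 ⊃ p1) ⊃ ((p1 ⊃ p2) ∨ p2)) ⊃ p3)) ⊃ (p4 ∧ ((p4 ∨ ¬p3) ∧ ((¬p3 ⊃ p1) ∨ p3)))): 1 > 0.43, so result = 0.43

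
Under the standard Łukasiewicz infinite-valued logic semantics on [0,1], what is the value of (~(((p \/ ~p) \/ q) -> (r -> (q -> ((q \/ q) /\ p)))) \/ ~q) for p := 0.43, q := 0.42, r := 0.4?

~p: Łukasiewicz ¬ gives 1 − 0.43 = 0.57
(p \/ ~p) = max(0.43, 0.57) = 0.57
((p \/ ~p) \/ q) = max(0.57, 0.42) = 0.57
(q \/ q) = max(0.42, 0.42) = 0.42
((q \/ q) /\ p) = min(0.42, 0.43) = 0.42
(q -> ((q \/ q) /\ p)): min(1, 1 − 0.42 + 0.42) = 1
(r -> (q -> ((q \/ q) /\ p))): min(1, 1 − 0.4 + 1) = 1
(((p \/ ~p) \/ q) -> (r -> (q -> ((q \/ q) /\ p)))): min(1, 1 − 0.57 + 1) = 1
~(((p \/ ~p) \/ q) -> (r -> (q -> ((q \/ q) /\ p)))): Łukasiewicz ¬ gives 1 − 1 = 0
~q: Łukasiewicz ¬ gives 1 − 0.42 = 0.58
(~(((p \/ ~p) \/ q) -> (r -> (q -> ((q \/ q) /\ p)))) \/ ~q) = max(0, 0.58) = 0.58

0.58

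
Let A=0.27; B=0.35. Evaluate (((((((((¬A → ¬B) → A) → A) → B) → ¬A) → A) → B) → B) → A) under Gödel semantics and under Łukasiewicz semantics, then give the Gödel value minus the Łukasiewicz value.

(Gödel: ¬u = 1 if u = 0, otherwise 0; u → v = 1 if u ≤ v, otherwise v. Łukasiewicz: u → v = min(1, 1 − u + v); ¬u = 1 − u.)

Gödel evaluation:
  ¬A: Gödel ¬ of 0.27 = 0 (operand ≠ 0)
  ¬B: Gödel ¬ of 0.35 = 0 (operand ≠ 0)
  (¬A → ¬B): 0 ≤ 0, so result = 1
  ((¬A → ¬B) → A): 1 > 0.27, so result = 0.27
  (((¬A → ¬B) → A) → A): 0.27 ≤ 0.27, so result = 1
  ((((¬A → ¬B) → A) → A) → B): 1 > 0.35, so result = 0.35
  ¬A: Gödel ¬ of 0.27 = 0 (operand ≠ 0)
  (((((¬A → ¬B) → A) → A) → B) → ¬A): 0.35 > 0, so result = 0
  ((((((¬A → ¬B) → A) → A) → B) → ¬A) → A): 0 ≤ 0.27, so result = 1
  (((((((¬A → ¬B) → A) → A) → B) → ¬A) → A) → B): 1 > 0.35, so result = 0.35
  ((((((((¬A → ¬B) → A) → A) → B) → ¬A) → A) → B) → B): 0.35 ≤ 0.35, so result = 1
  (((((((((¬A → ¬B) → A) → A) → B) → ¬A) → A) → B) → B) → A): 1 > 0.27, so result = 0.27
  Gödel value = 0.27
Łukasiewicz evaluation:
  ¬A: Łukasiewicz ¬ gives 1 − 0.27 = 0.73
  ¬B: Łukasiewicz ¬ gives 1 − 0.35 = 0.65
  (¬A → ¬B): min(1, 1 − 0.73 + 0.65) = 0.92
  ((¬A → ¬B) → A): min(1, 1 − 0.92 + 0.27) = 0.35
  (((¬A → ¬B) → A) → A): min(1, 1 − 0.35 + 0.27) = 0.92
  ((((¬A → ¬B) → A) → A) → B): min(1, 1 − 0.92 + 0.35) = 0.43
  ¬A: Łukasiewicz ¬ gives 1 − 0.27 = 0.73
  (((((¬A → ¬B) → A) → A) → B) → ¬A): min(1, 1 − 0.43 + 0.73) = 1
  ((((((¬A → ¬B) → A) → A) → B) → ¬A) → A): min(1, 1 − 1 + 0.27) = 0.27
  (((((((¬A → ¬B) → A) → A) → B) → ¬A) → A) → B): min(1, 1 − 0.27 + 0.35) = 1
  ((((((((¬A → ¬B) → A) → A) → B) → ¬A) → A) → B) → B): min(1, 1 − 1 + 0.35) = 0.35
  (((((((((¬A → ¬B) → A) → A) → B) → ¬A) → A) → B) → B) → A): min(1, 1 − 0.35 + 0.27) = 0.92
  Łukasiewicz value = 0.92
Difference: 0.27 − 0.92 = -0.65

-0.65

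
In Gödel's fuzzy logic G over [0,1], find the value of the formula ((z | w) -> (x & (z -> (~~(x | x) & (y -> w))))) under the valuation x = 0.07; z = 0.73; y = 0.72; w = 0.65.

0.07

(z | w) = max(0.73, 0.65) = 0.73
(x | x) = max(0.07, 0.07) = 0.07
~(x | x): Gödel ¬ of 0.07 = 0 (operand ≠ 0)
~~(x | x): Gödel ¬ of 0 = 1 (operand is 0)
(y -> w): 0.72 > 0.65, so result = 0.65
(~~(x | x) & (y -> w)) = min(1, 0.65) = 0.65
(z -> (~~(x | x) & (y -> w))): 0.73 > 0.65, so result = 0.65
(x & (z -> (~~(x | x) & (y -> w)))) = min(0.07, 0.65) = 0.07
((z | w) -> (x & (z -> (~~(x | x) & (y -> w))))): 0.73 > 0.07, so result = 0.07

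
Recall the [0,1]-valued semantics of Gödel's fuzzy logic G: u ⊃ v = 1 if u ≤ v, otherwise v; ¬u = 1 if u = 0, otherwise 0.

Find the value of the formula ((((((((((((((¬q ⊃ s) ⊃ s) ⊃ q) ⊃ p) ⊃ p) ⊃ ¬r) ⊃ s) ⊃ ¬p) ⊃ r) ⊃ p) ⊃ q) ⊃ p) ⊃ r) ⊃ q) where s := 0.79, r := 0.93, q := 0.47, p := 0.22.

0.47

¬q: Gödel ¬ of 0.47 = 0 (operand ≠ 0)
(¬q ⊃ s): 0 ≤ 0.79, so result = 1
((¬q ⊃ s) ⊃ s): 1 > 0.79, so result = 0.79
(((¬q ⊃ s) ⊃ s) ⊃ q): 0.79 > 0.47, so result = 0.47
((((¬q ⊃ s) ⊃ s) ⊃ q) ⊃ p): 0.47 > 0.22, so result = 0.22
(((((¬q ⊃ s) ⊃ s) ⊃ q) ⊃ p) ⊃ p): 0.22 ≤ 0.22, so result = 1
¬r: Gödel ¬ of 0.93 = 0 (operand ≠ 0)
((((((¬q ⊃ s) ⊃ s) ⊃ q) ⊃ p) ⊃ p) ⊃ ¬r): 1 > 0, so result = 0
(((((((¬q ⊃ s) ⊃ s) ⊃ q) ⊃ p) ⊃ p) ⊃ ¬r) ⊃ s): 0 ≤ 0.79, so result = 1
¬p: Gödel ¬ of 0.22 = 0 (operand ≠ 0)
((((((((¬q ⊃ s) ⊃ s) ⊃ q) ⊃ p) ⊃ p) ⊃ ¬r) ⊃ s) ⊃ ¬p): 1 > 0, so result = 0
(((((((((¬q ⊃ s) ⊃ s) ⊃ q) ⊃ p) ⊃ p) ⊃ ¬r) ⊃ s) ⊃ ¬p) ⊃ r): 0 ≤ 0.93, so result = 1
((((((((((¬q ⊃ s) ⊃ s) ⊃ q) ⊃ p) ⊃ p) ⊃ ¬r) ⊃ s) ⊃ ¬p) ⊃ r) ⊃ p): 1 > 0.22, so result = 0.22
(((((((((((¬q ⊃ s) ⊃ s) ⊃ q) ⊃ p) ⊃ p) ⊃ ¬r) ⊃ s) ⊃ ¬p) ⊃ r) ⊃ p) ⊃ q): 0.22 ≤ 0.47, so result = 1
((((((((((((¬q ⊃ s) ⊃ s) ⊃ q) ⊃ p) ⊃ p) ⊃ ¬r) ⊃ s) ⊃ ¬p) ⊃ r) ⊃ p) ⊃ q) ⊃ p): 1 > 0.22, so result = 0.22
(((((((((((((¬q ⊃ s) ⊃ s) ⊃ q) ⊃ p) ⊃ p) ⊃ ¬r) ⊃ s) ⊃ ¬p) ⊃ r) ⊃ p) ⊃ q) ⊃ p) ⊃ r): 0.22 ≤ 0.93, so result = 1
((((((((((((((¬q ⊃ s) ⊃ s) ⊃ q) ⊃ p) ⊃ p) ⊃ ¬r) ⊃ s) ⊃ ¬p) ⊃ r) ⊃ p) ⊃ q) ⊃ p) ⊃ r) ⊃ q): 1 > 0.47, so result = 0.47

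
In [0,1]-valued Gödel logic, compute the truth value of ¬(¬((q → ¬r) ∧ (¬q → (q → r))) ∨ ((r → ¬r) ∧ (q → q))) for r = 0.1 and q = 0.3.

0.00

¬r: Gödel ¬ of 0.1 = 0 (operand ≠ 0)
(q → ¬r): 0.3 > 0, so result = 0
¬q: Gödel ¬ of 0.3 = 0 (operand ≠ 0)
(q → r): 0.3 > 0.1, so result = 0.1
(¬q → (q → r)): 0 ≤ 0.1, so result = 1
((q → ¬r) ∧ (¬q → (q → r))) = min(0, 1) = 0
¬((q → ¬r) ∧ (¬q → (q → r))): Gödel ¬ of 0 = 1 (operand is 0)
¬r: Gödel ¬ of 0.1 = 0 (operand ≠ 0)
(r → ¬r): 0.1 > 0, so result = 0
(q → q): 0.3 ≤ 0.3, so result = 1
((r → ¬r) ∧ (q → q)) = min(0, 1) = 0
(¬((q → ¬r) ∧ (¬q → (q → r))) ∨ ((r → ¬r) ∧ (q → q))) = max(1, 0) = 1
¬(¬((q → ¬r) ∧ (¬q → (q → r))) ∨ ((r → ¬r) ∧ (q → q))): Gödel ¬ of 1 = 0 (operand ≠ 0)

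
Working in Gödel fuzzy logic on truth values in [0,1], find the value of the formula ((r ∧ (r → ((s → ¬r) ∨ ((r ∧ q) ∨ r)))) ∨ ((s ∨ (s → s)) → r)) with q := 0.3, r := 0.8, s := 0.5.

0.80

¬r: Gödel ¬ of 0.8 = 0 (operand ≠ 0)
(s → ¬r): 0.5 > 0, so result = 0
(r ∧ q) = min(0.8, 0.3) = 0.3
((r ∧ q) ∨ r) = max(0.3, 0.8) = 0.8
((s → ¬r) ∨ ((r ∧ q) ∨ r)) = max(0, 0.8) = 0.8
(r → ((s → ¬r) ∨ ((r ∧ q) ∨ r))): 0.8 ≤ 0.8, so result = 1
(r ∧ (r → ((s → ¬r) ∨ ((r ∧ q) ∨ r)))) = min(0.8, 1) = 0.8
(s → s): 0.5 ≤ 0.5, so result = 1
(s ∨ (s → s)) = max(0.5, 1) = 1
((s ∨ (s → s)) → r): 1 > 0.8, so result = 0.8
((r ∧ (r → ((s → ¬r) ∨ ((r ∧ q) ∨ r)))) ∨ ((s ∨ (s → s)) → r)) = max(0.8, 0.8) = 0.8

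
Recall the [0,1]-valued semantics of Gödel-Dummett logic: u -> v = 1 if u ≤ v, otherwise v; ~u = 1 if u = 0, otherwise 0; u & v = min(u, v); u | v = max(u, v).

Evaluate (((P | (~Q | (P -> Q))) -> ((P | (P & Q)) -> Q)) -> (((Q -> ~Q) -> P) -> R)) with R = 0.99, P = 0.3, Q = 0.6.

~Q: Gödel ¬ of 0.6 = 0 (operand ≠ 0)
(P -> Q): 0.3 ≤ 0.6, so result = 1
(~Q | (P -> Q)) = max(0, 1) = 1
(P | (~Q | (P -> Q))) = max(0.3, 1) = 1
(P & Q) = min(0.3, 0.6) = 0.3
(P | (P & Q)) = max(0.3, 0.3) = 0.3
((P | (P & Q)) -> Q): 0.3 ≤ 0.6, so result = 1
((P | (~Q | (P -> Q))) -> ((P | (P & Q)) -> Q)): 1 ≤ 1, so result = 1
~Q: Gödel ¬ of 0.6 = 0 (operand ≠ 0)
(Q -> ~Q): 0.6 > 0, so result = 0
((Q -> ~Q) -> P): 0 ≤ 0.3, so result = 1
(((Q -> ~Q) -> P) -> R): 1 > 0.99, so result = 0.99
(((P | (~Q | (P -> Q))) -> ((P | (P & Q)) -> Q)) -> (((Q -> ~Q) -> P) -> R)): 1 > 0.99, so result = 0.99

0.99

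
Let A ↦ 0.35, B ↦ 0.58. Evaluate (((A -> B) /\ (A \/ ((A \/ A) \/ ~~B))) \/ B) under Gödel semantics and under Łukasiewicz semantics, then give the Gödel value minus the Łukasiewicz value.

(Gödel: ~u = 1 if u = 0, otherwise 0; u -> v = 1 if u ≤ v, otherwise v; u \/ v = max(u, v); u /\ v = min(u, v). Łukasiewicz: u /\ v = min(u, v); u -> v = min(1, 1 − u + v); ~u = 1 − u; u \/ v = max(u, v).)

0.42

Gödel evaluation:
  (A -> B): 0.35 ≤ 0.58, so result = 1
  (A \/ A) = max(0.35, 0.35) = 0.35
  ~B: Gödel ¬ of 0.58 = 0 (operand ≠ 0)
  ~~B: Gödel ¬ of 0 = 1 (operand is 0)
  ((A \/ A) \/ ~~B) = max(0.35, 1) = 1
  (A \/ ((A \/ A) \/ ~~B)) = max(0.35, 1) = 1
  ((A -> B) /\ (A \/ ((A \/ A) \/ ~~B))) = min(1, 1) = 1
  (((A -> B) /\ (A \/ ((A \/ A) \/ ~~B))) \/ B) = max(1, 0.58) = 1
  Gödel value = 1
Łukasiewicz evaluation:
  (A -> B): min(1, 1 − 0.35 + 0.58) = 1
  (A \/ A) = max(0.35, 0.35) = 0.35
  ~B: Łukasiewicz ¬ gives 1 − 0.58 = 0.42
  ~~B: Łukasiewicz ¬ gives 1 − 0.42 = 0.58
  ((A \/ A) \/ ~~B) = max(0.35, 0.58) = 0.58
  (A \/ ((A \/ A) \/ ~~B)) = max(0.35, 0.58) = 0.58
  ((A -> B) /\ (A \/ ((A \/ A) \/ ~~B))) = min(1, 0.58) = 0.58
  (((A -> B) /\ (A \/ ((A \/ A) \/ ~~B))) \/ B) = max(0.58, 0.58) = 0.58
  Łukasiewicz value = 0.58
Difference: 1 − 0.58 = 0.42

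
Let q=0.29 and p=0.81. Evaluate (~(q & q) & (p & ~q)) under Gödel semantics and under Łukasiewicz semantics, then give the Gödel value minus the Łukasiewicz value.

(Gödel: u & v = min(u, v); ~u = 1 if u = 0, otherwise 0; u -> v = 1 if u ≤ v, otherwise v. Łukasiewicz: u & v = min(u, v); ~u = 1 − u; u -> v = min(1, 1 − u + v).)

Gödel evaluation:
  (q & q) = min(0.29, 0.29) = 0.29
  ~(q & q): Gödel ¬ of 0.29 = 0 (operand ≠ 0)
  ~q: Gödel ¬ of 0.29 = 0 (operand ≠ 0)
  (p & ~q) = min(0.81, 0) = 0
  (~(q & q) & (p & ~q)) = min(0, 0) = 0
  Gödel value = 0
Łukasiewicz evaluation:
  (q & q) = min(0.29, 0.29) = 0.29
  ~(q & q): Łukasiewicz ¬ gives 1 − 0.29 = 0.71
  ~q: Łukasiewicz ¬ gives 1 − 0.29 = 0.71
  (p & ~q) = min(0.81, 0.71) = 0.71
  (~(q & q) & (p & ~q)) = min(0.71, 0.71) = 0.71
  Łukasiewicz value = 0.71
Difference: 0 − 0.71 = -0.71

-0.71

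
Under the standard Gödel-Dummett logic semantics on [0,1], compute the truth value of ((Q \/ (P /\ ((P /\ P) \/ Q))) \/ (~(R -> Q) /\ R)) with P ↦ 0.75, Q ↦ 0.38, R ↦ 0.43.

(P /\ P) = min(0.75, 0.75) = 0.75
((P /\ P) \/ Q) = max(0.75, 0.38) = 0.75
(P /\ ((P /\ P) \/ Q)) = min(0.75, 0.75) = 0.75
(Q \/ (P /\ ((P /\ P) \/ Q))) = max(0.38, 0.75) = 0.75
(R -> Q): 0.43 > 0.38, so result = 0.38
~(R -> Q): Gödel ¬ of 0.38 = 0 (operand ≠ 0)
(~(R -> Q) /\ R) = min(0, 0.43) = 0
((Q \/ (P /\ ((P /\ P) \/ Q))) \/ (~(R -> Q) /\ R)) = max(0.75, 0) = 0.75

0.75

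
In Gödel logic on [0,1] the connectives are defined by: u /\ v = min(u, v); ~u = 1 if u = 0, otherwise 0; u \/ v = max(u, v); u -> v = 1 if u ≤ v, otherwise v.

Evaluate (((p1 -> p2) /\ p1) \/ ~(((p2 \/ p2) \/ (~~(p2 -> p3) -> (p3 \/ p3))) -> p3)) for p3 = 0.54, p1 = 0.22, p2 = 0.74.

(p1 -> p2): 0.22 ≤ 0.74, so result = 1
((p1 -> p2) /\ p1) = min(1, 0.22) = 0.22
(p2 \/ p2) = max(0.74, 0.74) = 0.74
(p2 -> p3): 0.74 > 0.54, so result = 0.54
~(p2 -> p3): Gödel ¬ of 0.54 = 0 (operand ≠ 0)
~~(p2 -> p3): Gödel ¬ of 0 = 1 (operand is 0)
(p3 \/ p3) = max(0.54, 0.54) = 0.54
(~~(p2 -> p3) -> (p3 \/ p3)): 1 > 0.54, so result = 0.54
((p2 \/ p2) \/ (~~(p2 -> p3) -> (p3 \/ p3))) = max(0.74, 0.54) = 0.74
(((p2 \/ p2) \/ (~~(p2 -> p3) -> (p3 \/ p3))) -> p3): 0.74 > 0.54, so result = 0.54
~(((p2 \/ p2) \/ (~~(p2 -> p3) -> (p3 \/ p3))) -> p3): Gödel ¬ of 0.54 = 0 (operand ≠ 0)
(((p1 -> p2) /\ p1) \/ ~(((p2 \/ p2) \/ (~~(p2 -> p3) -> (p3 \/ p3))) -> p3)) = max(0.22, 0) = 0.22

0.22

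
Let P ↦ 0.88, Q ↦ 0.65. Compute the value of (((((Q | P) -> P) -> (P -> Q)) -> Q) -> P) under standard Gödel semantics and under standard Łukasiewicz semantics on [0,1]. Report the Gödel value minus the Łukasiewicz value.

-0.12

Gödel evaluation:
  (Q | P) = max(0.65, 0.88) = 0.88
  ((Q | P) -> P): 0.88 ≤ 0.88, so result = 1
  (P -> Q): 0.88 > 0.65, so result = 0.65
  (((Q | P) -> P) -> (P -> Q)): 1 > 0.65, so result = 0.65
  ((((Q | P) -> P) -> (P -> Q)) -> Q): 0.65 ≤ 0.65, so result = 1
  (((((Q | P) -> P) -> (P -> Q)) -> Q) -> P): 1 > 0.88, so result = 0.88
  Gödel value = 0.88
Łukasiewicz evaluation:
  (Q | P) = max(0.65, 0.88) = 0.88
  ((Q | P) -> P): min(1, 1 − 0.88 + 0.88) = 1
  (P -> Q): min(1, 1 − 0.88 + 0.65) = 0.77
  (((Q | P) -> P) -> (P -> Q)): min(1, 1 − 1 + 0.77) = 0.77
  ((((Q | P) -> P) -> (P -> Q)) -> Q): min(1, 1 − 0.77 + 0.65) = 0.88
  (((((Q | P) -> P) -> (P -> Q)) -> Q) -> P): min(1, 1 − 0.88 + 0.88) = 1
  Łukasiewicz value = 1
Difference: 0.88 − 1 = -0.12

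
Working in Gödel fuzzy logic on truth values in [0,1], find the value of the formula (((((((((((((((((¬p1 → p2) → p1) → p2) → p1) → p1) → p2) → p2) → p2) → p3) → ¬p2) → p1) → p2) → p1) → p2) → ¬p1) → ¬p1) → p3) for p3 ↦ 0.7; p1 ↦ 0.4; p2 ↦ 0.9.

¬p1: Gödel ¬ of 0.4 = 0 (operand ≠ 0)
(¬p1 → p2): 0 ≤ 0.9, so result = 1
((¬p1 → p2) → p1): 1 > 0.4, so result = 0.4
(((¬p1 → p2) → p1) → p2): 0.4 ≤ 0.9, so result = 1
((((¬p1 → p2) → p1) → p2) → p1): 1 > 0.4, so result = 0.4
(((((¬p1 → p2) → p1) → p2) → p1) → p1): 0.4 ≤ 0.4, so result = 1
((((((¬p1 → p2) → p1) → p2) → p1) → p1) → p2): 1 > 0.9, so result = 0.9
(((((((¬p1 → p2) → p1) → p2) → p1) → p1) → p2) → p2): 0.9 ≤ 0.9, so result = 1
((((((((¬p1 → p2) → p1) → p2) → p1) → p1) → p2) → p2) → p2): 1 > 0.9, so result = 0.9
(((((((((¬p1 → p2) → p1) → p2) → p1) → p1) → p2) → p2) → p2) → p3): 0.9 > 0.7, so result = 0.7
¬p2: Gödel ¬ of 0.9 = 0 (operand ≠ 0)
((((((((((¬p1 → p2) → p1) → p2) → p1) → p1) → p2) → p2) → p2) → p3) → ¬p2): 0.7 > 0, so result = 0
(((((((((((¬p1 → p2) → p1) → p2) → p1) → p1) → p2) → p2) → p2) → p3) → ¬p2) → p1): 0 ≤ 0.4, so result = 1
((((((((((((¬p1 → p2) → p1) → p2) → p1) → p1) → p2) → p2) → p2) → p3) → ¬p2) → p1) → p2): 1 > 0.9, so result = 0.9
(((((((((((((¬p1 → p2) → p1) → p2) → p1) → p1) → p2) → p2) → p2) → p3) → ¬p2) → p1) → p2) → p1): 0.9 > 0.4, so result = 0.4
((((((((((((((¬p1 → p2) → p1) → p2) → p1) → p1) → p2) → p2) → p2) → p3) → ¬p2) → p1) → p2) → p1) → p2): 0.4 ≤ 0.9, so result = 1
¬p1: Gödel ¬ of 0.4 = 0 (operand ≠ 0)
(((((((((((((((¬p1 → p2) → p1) → p2) → p1) → p1) → p2) → p2) → p2) → p3) → ¬p2) → p1) → p2) → p1) → p2) → ¬p1): 1 > 0, so result = 0
¬p1: Gödel ¬ of 0.4 = 0 (operand ≠ 0)
((((((((((((((((¬p1 → p2) → p1) → p2) → p1) → p1) → p2) → p2) → p2) → p3) → ¬p2) → p1) → p2) → p1) → p2) → ¬p1) → ¬p1): 0 ≤ 0, so result = 1
(((((((((((((((((¬p1 → p2) → p1) → p2) → p1) → p1) → p2) → p2) → p2) → p3) → ¬p2) → p1) → p2) → p1) → p2) → ¬p1) → ¬p1) → p3): 1 > 0.7, so result = 0.7

0.70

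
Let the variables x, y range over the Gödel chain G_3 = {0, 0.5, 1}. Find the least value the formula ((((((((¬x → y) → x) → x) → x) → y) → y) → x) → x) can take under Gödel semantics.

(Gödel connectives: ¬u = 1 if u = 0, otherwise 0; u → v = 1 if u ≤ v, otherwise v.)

The minimum is attained at x = 0.5, y = 0.5:
  ¬x: Gödel ¬ of 0.5 = 0 (operand ≠ 0)
  (¬x → y): 0 ≤ 0.5, so result = 1
  ((¬x → y) → x): 1 > 0.5, so result = 0.5
  (((¬x → y) → x) → x): 0.5 ≤ 0.5, so result = 1
  ((((¬x → y) → x) → x) → x): 1 > 0.5, so result = 0.5
  (((((¬x → y) → x) → x) → x) → y): 0.5 ≤ 0.5, so result = 1
  ((((((¬x → y) → x) → x) → x) → y) → y): 1 > 0.5, so result = 0.5
  (((((((¬x → y) → x) → x) → x) → y) → y) → x): 0.5 ≤ 0.5, so result = 1
  ((((((((¬x → y) → x) → x) → x) → y) → y) → x) → x): 1 > 0.5, so result = 0.5
Checking all 9 assignments confirms none give a value below 0.50.

0.50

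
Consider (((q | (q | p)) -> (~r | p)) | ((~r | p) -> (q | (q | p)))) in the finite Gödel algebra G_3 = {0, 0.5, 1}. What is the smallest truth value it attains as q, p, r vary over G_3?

Every assignment gives 1. For instance at q = 0, p = 0, r = 0:
  (q | p) = max(0, 0) = 0
  (q | (q | p)) = max(0, 0) = 0
  ~r: Gödel ¬ of 0 = 1 (operand is 0)
  (~r | p) = max(1, 0) = 1
  ((q | (q | p)) -> (~r | p)): 0 ≤ 1, so result = 1
  ~r: Gödel ¬ of 0 = 1 (operand is 0)
  (~r | p) = max(1, 0) = 1
  (q | p) = max(0, 0) = 0
  (q | (q | p)) = max(0, 0) = 0
  ((~r | p) -> (q | (q | p))): 1 > 0, so result = 0
  (((q | (q | p)) -> (~r | p)) | ((~r | p) -> (q | (q | p)))) = max(1, 0) = 1
All 27 assignments give value 1 — the formula is a G_3-tautology.

1.00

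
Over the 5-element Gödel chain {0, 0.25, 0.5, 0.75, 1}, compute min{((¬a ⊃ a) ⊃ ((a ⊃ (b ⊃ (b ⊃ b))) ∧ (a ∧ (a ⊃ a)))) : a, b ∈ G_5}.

The minimum is attained at a = 0.25, b = 0:
  ¬a: Gödel ¬ of 0.25 = 0 (operand ≠ 0)
  (¬a ⊃ a): 0 ≤ 0.25, so result = 1
  (b ⊃ b): 0 ≤ 0, so result = 1
  (b ⊃ (b ⊃ b)): 0 ≤ 1, so result = 1
  (a ⊃ (b ⊃ (b ⊃ b))): 0.25 ≤ 1, so result = 1
  (a ⊃ a): 0.25 ≤ 0.25, so result = 1
  (a ∧ (a ⊃ a)) = min(0.25, 1) = 0.25
  ((a ⊃ (b ⊃ (b ⊃ b))) ∧ (a ∧ (a ⊃ a))) = min(1, 0.25) = 0.25
  ((¬a ⊃ a) ⊃ ((a ⊃ (b ⊃ (b ⊃ b))) ∧ (a ∧ (a ⊃ a)))): 1 > 0.25, so result = 0.25
Checking all 25 assignments confirms none give a value below 0.25.

0.25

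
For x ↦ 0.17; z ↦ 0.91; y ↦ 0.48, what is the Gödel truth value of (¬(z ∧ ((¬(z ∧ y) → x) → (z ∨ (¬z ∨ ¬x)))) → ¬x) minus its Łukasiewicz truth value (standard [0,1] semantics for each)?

0.00

Gödel evaluation:
  (z ∧ y) = min(0.91, 0.48) = 0.48
  ¬(z ∧ y): Gödel ¬ of 0.48 = 0 (operand ≠ 0)
  (¬(z ∧ y) → x): 0 ≤ 0.17, so result = 1
  ¬z: Gödel ¬ of 0.91 = 0 (operand ≠ 0)
  ¬x: Gödel ¬ of 0.17 = 0 (operand ≠ 0)
  (¬z ∨ ¬x) = max(0, 0) = 0
  (z ∨ (¬z ∨ ¬x)) = max(0.91, 0) = 0.91
  ((¬(z ∧ y) → x) → (z ∨ (¬z ∨ ¬x))): 1 > 0.91, so result = 0.91
  (z ∧ ((¬(z ∧ y) → x) → (z ∨ (¬z ∨ ¬x)))) = min(0.91, 0.91) = 0.91
  ¬(z ∧ ((¬(z ∧ y) → x) → (z ∨ (¬z ∨ ¬x)))): Gödel ¬ of 0.91 = 0 (operand ≠ 0)
  ¬x: Gödel ¬ of 0.17 = 0 (operand ≠ 0)
  (¬(z ∧ ((¬(z ∧ y) → x) → (z ∨ (¬z ∨ ¬x)))) → ¬x): 0 ≤ 0, so result = 1
  Gödel value = 1
Łukasiewicz evaluation:
  (z ∧ y) = min(0.91, 0.48) = 0.48
  ¬(z ∧ y): Łukasiewicz ¬ gives 1 − 0.48 = 0.52
  (¬(z ∧ y) → x): min(1, 1 − 0.52 + 0.17) = 0.65
  ¬z: Łukasiewicz ¬ gives 1 − 0.91 = 0.09
  ¬x: Łukasiewicz ¬ gives 1 − 0.17 = 0.83
  (¬z ∨ ¬x) = max(0.09, 0.83) = 0.83
  (z ∨ (¬z ∨ ¬x)) = max(0.91, 0.83) = 0.91
  ((¬(z ∧ y) → x) → (z ∨ (¬z ∨ ¬x))): min(1, 1 − 0.65 + 0.91) = 1
  (z ∧ ((¬(z ∧ y) → x) → (z ∨ (¬z ∨ ¬x)))) = min(0.91, 1) = 0.91
  ¬(z ∧ ((¬(z ∧ y) → x) → (z ∨ (¬z ∨ ¬x)))): Łukasiewicz ¬ gives 1 − 0.91 = 0.09
  ¬x: Łukasiewicz ¬ gives 1 − 0.17 = 0.83
  (¬(z ∧ ((¬(z ∧ y) → x) → (z ∨ (¬z ∨ ¬x)))) → ¬x): min(1, 1 − 0.09 + 0.83) = 1
  Łukasiewicz value = 1
Difference: 1 − 1 = 0.00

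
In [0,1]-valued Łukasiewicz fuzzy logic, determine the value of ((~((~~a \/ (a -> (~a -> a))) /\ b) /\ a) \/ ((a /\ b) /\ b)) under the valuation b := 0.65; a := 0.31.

~a: Łukasiewicz ¬ gives 1 − 0.31 = 0.69
~~a: Łukasiewicz ¬ gives 1 − 0.69 = 0.31
~a: Łukasiewicz ¬ gives 1 − 0.31 = 0.69
(~a -> a): min(1, 1 − 0.69 + 0.31) = 0.62
(a -> (~a -> a)): min(1, 1 − 0.31 + 0.62) = 1
(~~a \/ (a -> (~a -> a))) = max(0.31, 1) = 1
((~~a \/ (a -> (~a -> a))) /\ b) = min(1, 0.65) = 0.65
~((~~a \/ (a -> (~a -> a))) /\ b): Łukasiewicz ¬ gives 1 − 0.65 = 0.35
(~((~~a \/ (a -> (~a -> a))) /\ b) /\ a) = min(0.35, 0.31) = 0.31
(a /\ b) = min(0.31, 0.65) = 0.31
((a /\ b) /\ b) = min(0.31, 0.65) = 0.31
((~((~~a \/ (a -> (~a -> a))) /\ b) /\ a) \/ ((a /\ b) /\ b)) = max(0.31, 0.31) = 0.31

0.31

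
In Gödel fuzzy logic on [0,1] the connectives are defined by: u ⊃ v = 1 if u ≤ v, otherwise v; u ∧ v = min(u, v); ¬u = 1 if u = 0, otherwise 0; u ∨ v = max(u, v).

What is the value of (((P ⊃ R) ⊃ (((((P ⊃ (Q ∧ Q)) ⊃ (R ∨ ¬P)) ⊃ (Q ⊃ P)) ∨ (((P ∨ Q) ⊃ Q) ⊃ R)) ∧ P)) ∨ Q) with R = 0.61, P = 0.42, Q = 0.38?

0.42

(P ⊃ R): 0.42 ≤ 0.61, so result = 1
(Q ∧ Q) = min(0.38, 0.38) = 0.38
(P ⊃ (Q ∧ Q)): 0.42 > 0.38, so result = 0.38
¬P: Gödel ¬ of 0.42 = 0 (operand ≠ 0)
(R ∨ ¬P) = max(0.61, 0) = 0.61
((P ⊃ (Q ∧ Q)) ⊃ (R ∨ ¬P)): 0.38 ≤ 0.61, so result = 1
(Q ⊃ P): 0.38 ≤ 0.42, so result = 1
(((P ⊃ (Q ∧ Q)) ⊃ (R ∨ ¬P)) ⊃ (Q ⊃ P)): 1 ≤ 1, so result = 1
(P ∨ Q) = max(0.42, 0.38) = 0.42
((P ∨ Q) ⊃ Q): 0.42 > 0.38, so result = 0.38
(((P ∨ Q) ⊃ Q) ⊃ R): 0.38 ≤ 0.61, so result = 1
((((P ⊃ (Q ∧ Q)) ⊃ (R ∨ ¬P)) ⊃ (Q ⊃ P)) ∨ (((P ∨ Q) ⊃ Q) ⊃ R)) = max(1, 1) = 1
(((((P ⊃ (Q ∧ Q)) ⊃ (R ∨ ¬P)) ⊃ (Q ⊃ P)) ∨ (((P ∨ Q) ⊃ Q) ⊃ R)) ∧ P) = min(1, 0.42) = 0.42
((P ⊃ R) ⊃ (((((P ⊃ (Q ∧ Q)) ⊃ (R ∨ ¬P)) ⊃ (Q ⊃ P)) ∨ (((P ∨ Q) ⊃ Q) ⊃ R)) ∧ P)): 1 > 0.42, so result = 0.42
(((P ⊃ R) ⊃ (((((P ⊃ (Q ∧ Q)) ⊃ (R ∨ ¬P)) ⊃ (Q ⊃ P)) ∨ (((P ∨ Q) ⊃ Q) ⊃ R)) ∧ P)) ∨ Q) = max(0.42, 0.38) = 0.42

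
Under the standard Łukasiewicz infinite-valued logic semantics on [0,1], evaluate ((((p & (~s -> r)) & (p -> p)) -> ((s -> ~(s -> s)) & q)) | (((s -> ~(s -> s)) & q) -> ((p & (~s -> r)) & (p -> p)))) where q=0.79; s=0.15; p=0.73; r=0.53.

1.00

~s: Łukasiewicz ¬ gives 1 − 0.15 = 0.85
(~s -> r): min(1, 1 − 0.85 + 0.53) = 0.68
(p & (~s -> r)) = min(0.73, 0.68) = 0.68
(p -> p): min(1, 1 − 0.73 + 0.73) = 1
((p & (~s -> r)) & (p -> p)) = min(0.68, 1) = 0.68
(s -> s): min(1, 1 − 0.15 + 0.15) = 1
~(s -> s): Łukasiewicz ¬ gives 1 − 1 = 0
(s -> ~(s -> s)): min(1, 1 − 0.15 + 0) = 0.85
((s -> ~(s -> s)) & q) = min(0.85, 0.79) = 0.79
(((p & (~s -> r)) & (p -> p)) -> ((s -> ~(s -> s)) & q)): min(1, 1 − 0.68 + 0.79) = 1
(s -> s): min(1, 1 − 0.15 + 0.15) = 1
~(s -> s): Łukasiewicz ¬ gives 1 − 1 = 0
(s -> ~(s -> s)): min(1, 1 − 0.15 + 0) = 0.85
((s -> ~(s -> s)) & q) = min(0.85, 0.79) = 0.79
~s: Łukasiewicz ¬ gives 1 − 0.15 = 0.85
(~s -> r): min(1, 1 − 0.85 + 0.53) = 0.68
(p & (~s -> r)) = min(0.73, 0.68) = 0.68
(p -> p): min(1, 1 − 0.73 + 0.73) = 1
((p & (~s -> r)) & (p -> p)) = min(0.68, 1) = 0.68
(((s -> ~(s -> s)) & q) -> ((p & (~s -> r)) & (p -> p))): min(1, 1 − 0.79 + 0.68) = 0.89
((((p & (~s -> r)) & (p -> p)) -> ((s -> ~(s -> s)) & q)) | (((s -> ~(s -> s)) & q) -> ((p & (~s -> r)) & (p -> p)))) = max(1, 0.89) = 1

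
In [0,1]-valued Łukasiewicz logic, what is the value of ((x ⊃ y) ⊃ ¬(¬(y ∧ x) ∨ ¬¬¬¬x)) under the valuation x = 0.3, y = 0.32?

0.30

(x ⊃ y): min(1, 1 − 0.3 + 0.32) = 1
(y ∧ x) = min(0.32, 0.3) = 0.3
¬(y ∧ x): Łukasiewicz ¬ gives 1 − 0.3 = 0.7
¬x: Łukasiewicz ¬ gives 1 − 0.3 = 0.7
¬¬x: Łukasiewicz ¬ gives 1 − 0.7 = 0.3
¬¬¬x: Łukasiewicz ¬ gives 1 − 0.3 = 0.7
¬¬¬¬x: Łukasiewicz ¬ gives 1 − 0.7 = 0.3
(¬(y ∧ x) ∨ ¬¬¬¬x) = max(0.7, 0.3) = 0.7
¬(¬(y ∧ x) ∨ ¬¬¬¬x): Łukasiewicz ¬ gives 1 − 0.7 = 0.3
((x ⊃ y) ⊃ ¬(¬(y ∧ x) ∨ ¬¬¬¬x)): min(1, 1 − 1 + 0.3) = 0.3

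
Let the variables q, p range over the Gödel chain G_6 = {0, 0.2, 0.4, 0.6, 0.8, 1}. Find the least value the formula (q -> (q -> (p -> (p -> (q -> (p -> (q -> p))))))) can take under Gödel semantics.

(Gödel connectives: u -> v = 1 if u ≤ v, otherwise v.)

Every assignment gives 1. For instance at q = 0, p = 0:
  (q -> p): 0 ≤ 0, so result = 1
  (p -> (q -> p)): 0 ≤ 1, so result = 1
  (q -> (p -> (q -> p))): 0 ≤ 1, so result = 1
  (p -> (q -> (p -> (q -> p)))): 0 ≤ 1, so result = 1
  (p -> (p -> (q -> (p -> (q -> p))))): 0 ≤ 1, so result = 1
  (q -> (p -> (p -> (q -> (p -> (q -> p)))))): 0 ≤ 1, so result = 1
  (q -> (q -> (p -> (p -> (q -> (p -> (q -> p))))))): 0 ≤ 1, so result = 1
All 36 assignments give value 1 — the formula is a G_6-tautology.

1.00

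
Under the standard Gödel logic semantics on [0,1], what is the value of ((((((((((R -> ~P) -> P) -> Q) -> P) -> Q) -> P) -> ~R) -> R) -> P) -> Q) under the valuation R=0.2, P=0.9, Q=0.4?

~P: Gödel ¬ of 0.9 = 0 (operand ≠ 0)
(R -> ~P): 0.2 > 0, so result = 0
((R -> ~P) -> P): 0 ≤ 0.9, so result = 1
(((R -> ~P) -> P) -> Q): 1 > 0.4, so result = 0.4
((((R -> ~P) -> P) -> Q) -> P): 0.4 ≤ 0.9, so result = 1
(((((R -> ~P) -> P) -> Q) -> P) -> Q): 1 > 0.4, so result = 0.4
((((((R -> ~P) -> P) -> Q) -> P) -> Q) -> P): 0.4 ≤ 0.9, so result = 1
~R: Gödel ¬ of 0.2 = 0 (operand ≠ 0)
(((((((R -> ~P) -> P) -> Q) -> P) -> Q) -> P) -> ~R): 1 > 0, so result = 0
((((((((R -> ~P) -> P) -> Q) -> P) -> Q) -> P) -> ~R) -> R): 0 ≤ 0.2, so result = 1
(((((((((R -> ~P) -> P) -> Q) -> P) -> Q) -> P) -> ~R) -> R) -> P): 1 > 0.9, so result = 0.9
((((((((((R -> ~P) -> P) -> Q) -> P) -> Q) -> P) -> ~R) -> R) -> P) -> Q): 0.9 > 0.4, so result = 0.4

0.40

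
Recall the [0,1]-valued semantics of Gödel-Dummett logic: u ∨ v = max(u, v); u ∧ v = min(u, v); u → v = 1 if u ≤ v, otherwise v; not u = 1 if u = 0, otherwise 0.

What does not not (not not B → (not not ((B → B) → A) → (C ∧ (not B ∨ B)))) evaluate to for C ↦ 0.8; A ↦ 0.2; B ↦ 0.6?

1.00

not B: Gödel ¬ of 0.6 = 0 (operand ≠ 0)
not not B: Gödel ¬ of 0 = 1 (operand is 0)
(B → B): 0.6 ≤ 0.6, so result = 1
((B → B) → A): 1 > 0.2, so result = 0.2
not ((B → B) → A): Gödel ¬ of 0.2 = 0 (operand ≠ 0)
not not ((B → B) → A): Gödel ¬ of 0 = 1 (operand is 0)
not B: Gödel ¬ of 0.6 = 0 (operand ≠ 0)
(not B ∨ B) = max(0, 0.6) = 0.6
(C ∧ (not B ∨ B)) = min(0.8, 0.6) = 0.6
(not not ((B → B) → A) → (C ∧ (not B ∨ B))): 1 > 0.6, so result = 0.6
(not not B → (not not ((B → B) → A) → (C ∧ (not B ∨ B)))): 1 > 0.6, so result = 0.6
not (not not B → (not not ((B → B) → A) → (C ∧ (not B ∨ B)))): Gödel ¬ of 0.6 = 0 (operand ≠ 0)
not not (not not B → (not not ((B → B) → A) → (C ∧ (not B ∨ B)))): Gödel ¬ of 0 = 1 (operand is 0)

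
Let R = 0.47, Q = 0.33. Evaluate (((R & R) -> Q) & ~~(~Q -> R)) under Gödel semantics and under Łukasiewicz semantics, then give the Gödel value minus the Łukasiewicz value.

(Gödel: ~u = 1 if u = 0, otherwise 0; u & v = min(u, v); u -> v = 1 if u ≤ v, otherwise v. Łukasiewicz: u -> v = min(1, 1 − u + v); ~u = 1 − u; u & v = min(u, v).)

-0.47

Gödel evaluation:
  (R & R) = min(0.47, 0.47) = 0.47
  ((R & R) -> Q): 0.47 > 0.33, so result = 0.33
  ~Q: Gödel ¬ of 0.33 = 0 (operand ≠ 0)
  (~Q -> R): 0 ≤ 0.47, so result = 1
  ~(~Q -> R): Gödel ¬ of 1 = 0 (operand ≠ 0)
  ~~(~Q -> R): Gödel ¬ of 0 = 1 (operand is 0)
  (((R & R) -> Q) & ~~(~Q -> R)) = min(0.33, 1) = 0.33
  Gödel value = 0.33
Łukasiewicz evaluation:
  (R & R) = min(0.47, 0.47) = 0.47
  ((R & R) -> Q): min(1, 1 − 0.47 + 0.33) = 0.86
  ~Q: Łukasiewicz ¬ gives 1 − 0.33 = 0.67
  (~Q -> R): min(1, 1 − 0.67 + 0.47) = 0.8
  ~(~Q -> R): Łukasiewicz ¬ gives 1 − 0.8 = 0.2
  ~~(~Q -> R): Łukasiewicz ¬ gives 1 − 0.2 = 0.8
  (((R & R) -> Q) & ~~(~Q -> R)) = min(0.86, 0.8) = 0.8
  Łukasiewicz value = 0.8
Difference: 0.33 − 0.8 = -0.47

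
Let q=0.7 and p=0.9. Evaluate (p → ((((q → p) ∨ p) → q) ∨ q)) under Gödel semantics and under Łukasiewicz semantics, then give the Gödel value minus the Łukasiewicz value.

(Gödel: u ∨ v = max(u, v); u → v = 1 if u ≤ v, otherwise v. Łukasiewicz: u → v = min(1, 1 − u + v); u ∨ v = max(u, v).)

-0.10

Gödel evaluation:
  (q → p): 0.7 ≤ 0.9, so result = 1
  ((q → p) ∨ p) = max(1, 0.9) = 1
  (((q → p) ∨ p) → q): 1 > 0.7, so result = 0.7
  ((((q → p) ∨ p) → q) ∨ q) = max(0.7, 0.7) = 0.7
  (p → ((((q → p) ∨ p) → q) ∨ q)): 0.9 > 0.7, so result = 0.7
  Gödel value = 0.7
Łukasiewicz evaluation:
  (q → p): min(1, 1 − 0.7 + 0.9) = 1
  ((q → p) ∨ p) = max(1, 0.9) = 1
  (((q → p) ∨ p) → q): min(1, 1 − 1 + 0.7) = 0.7
  ((((q → p) ∨ p) → q) ∨ q) = max(0.7, 0.7) = 0.7
  (p → ((((q → p) ∨ p) → q) ∨ q)): min(1, 1 − 0.9 + 0.7) = 0.8
  Łukasiewicz value = 0.8
Difference: 0.7 − 0.8 = -0.10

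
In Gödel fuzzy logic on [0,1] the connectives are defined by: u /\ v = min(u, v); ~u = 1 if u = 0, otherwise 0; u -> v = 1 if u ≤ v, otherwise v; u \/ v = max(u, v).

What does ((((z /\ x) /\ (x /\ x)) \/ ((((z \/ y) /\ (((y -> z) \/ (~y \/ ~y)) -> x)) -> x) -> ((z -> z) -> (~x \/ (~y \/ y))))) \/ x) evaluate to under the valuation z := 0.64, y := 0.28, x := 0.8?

(z /\ x) = min(0.64, 0.8) = 0.64
(x /\ x) = min(0.8, 0.8) = 0.8
((z /\ x) /\ (x /\ x)) = min(0.64, 0.8) = 0.64
(z \/ y) = max(0.64, 0.28) = 0.64
(y -> z): 0.28 ≤ 0.64, so result = 1
~y: Gödel ¬ of 0.28 = 0 (operand ≠ 0)
~y: Gödel ¬ of 0.28 = 0 (operand ≠ 0)
(~y \/ ~y) = max(0, 0) = 0
((y -> z) \/ (~y \/ ~y)) = max(1, 0) = 1
(((y -> z) \/ (~y \/ ~y)) -> x): 1 > 0.8, so result = 0.8
((z \/ y) /\ (((y -> z) \/ (~y \/ ~y)) -> x)) = min(0.64, 0.8) = 0.64
(((z \/ y) /\ (((y -> z) \/ (~y \/ ~y)) -> x)) -> x): 0.64 ≤ 0.8, so result = 1
(z -> z): 0.64 ≤ 0.64, so result = 1
~x: Gödel ¬ of 0.8 = 0 (operand ≠ 0)
~y: Gödel ¬ of 0.28 = 0 (operand ≠ 0)
(~y \/ y) = max(0, 0.28) = 0.28
(~x \/ (~y \/ y)) = max(0, 0.28) = 0.28
((z -> z) -> (~x \/ (~y \/ y))): 1 > 0.28, so result = 0.28
((((z \/ y) /\ (((y -> z) \/ (~y \/ ~y)) -> x)) -> x) -> ((z -> z) -> (~x \/ (~y \/ y)))): 1 > 0.28, so result = 0.28
(((z /\ x) /\ (x /\ x)) \/ ((((z \/ y) /\ (((y -> z) \/ (~y \/ ~y)) -> x)) -> x) -> ((z -> z) -> (~x \/ (~y \/ y))))) = max(0.64, 0.28) = 0.64
((((z /\ x) /\ (x /\ x)) \/ ((((z \/ y) /\ (((y -> z) \/ (~y \/ ~y)) -> x)) -> x) -> ((z -> z) -> (~x \/ (~y \/ y))))) \/ x) = max(0.64, 0.8) = 0.8

0.80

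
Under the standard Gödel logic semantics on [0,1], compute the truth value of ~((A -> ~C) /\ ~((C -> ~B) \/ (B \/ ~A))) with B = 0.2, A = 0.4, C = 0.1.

~C: Gödel ¬ of 0.1 = 0 (operand ≠ 0)
(A -> ~C): 0.4 > 0, so result = 0
~B: Gödel ¬ of 0.2 = 0 (operand ≠ 0)
(C -> ~B): 0.1 > 0, so result = 0
~A: Gödel ¬ of 0.4 = 0 (operand ≠ 0)
(B \/ ~A) = max(0.2, 0) = 0.2
((C -> ~B) \/ (B \/ ~A)) = max(0, 0.2) = 0.2
~((C -> ~B) \/ (B \/ ~A)): Gödel ¬ of 0.2 = 0 (operand ≠ 0)
((A -> ~C) /\ ~((C -> ~B) \/ (B \/ ~A))) = min(0, 0) = 0
~((A -> ~C) /\ ~((C -> ~B) \/ (B \/ ~A))): Gödel ¬ of 0 = 1 (operand is 0)

1.00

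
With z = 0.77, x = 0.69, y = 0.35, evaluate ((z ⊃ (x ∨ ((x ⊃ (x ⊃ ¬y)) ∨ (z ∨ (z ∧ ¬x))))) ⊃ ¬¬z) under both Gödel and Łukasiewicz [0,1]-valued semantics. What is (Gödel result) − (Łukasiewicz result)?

Gödel evaluation:
  ¬y: Gödel ¬ of 0.35 = 0 (operand ≠ 0)
  (x ⊃ ¬y): 0.69 > 0, so result = 0
  (x ⊃ (x ⊃ ¬y)): 0.69 > 0, so result = 0
  ¬x: Gödel ¬ of 0.69 = 0 (operand ≠ 0)
  (z ∧ ¬x) = min(0.77, 0) = 0
  (z ∨ (z ∧ ¬x)) = max(0.77, 0) = 0.77
  ((x ⊃ (x ⊃ ¬y)) ∨ (z ∨ (z ∧ ¬x))) = max(0, 0.77) = 0.77
  (x ∨ ((x ⊃ (x ⊃ ¬y)) ∨ (z ∨ (z ∧ ¬x)))) = max(0.69, 0.77) = 0.77
  (z ⊃ (x ∨ ((x ⊃ (x ⊃ ¬y)) ∨ (z ∨ (z ∧ ¬x))))): 0.77 ≤ 0.77, so result = 1
  ¬z: Gödel ¬ of 0.77 = 0 (operand ≠ 0)
  ¬¬z: Gödel ¬ of 0 = 1 (operand is 0)
  ((z ⊃ (x ∨ ((x ⊃ (x ⊃ ¬y)) ∨ (z ∨ (z ∧ ¬x))))) ⊃ ¬¬z): 1 ≤ 1, so result = 1
  Gödel value = 1
Łukasiewicz evaluation:
  ¬y: Łukasiewicz ¬ gives 1 − 0.35 = 0.65
  (x ⊃ ¬y): min(1, 1 − 0.69 + 0.65) = 0.96
  (x ⊃ (x ⊃ ¬y)): min(1, 1 − 0.69 + 0.96) = 1
  ¬x: Łukasiewicz ¬ gives 1 − 0.69 = 0.31
  (z ∧ ¬x) = min(0.77, 0.31) = 0.31
  (z ∨ (z ∧ ¬x)) = max(0.77, 0.31) = 0.77
  ((x ⊃ (x ⊃ ¬y)) ∨ (z ∨ (z ∧ ¬x))) = max(1, 0.77) = 1
  (x ∨ ((x ⊃ (x ⊃ ¬y)) ∨ (z ∨ (z ∧ ¬x)))) = max(0.69, 1) = 1
  (z ⊃ (x ∨ ((x ⊃ (x ⊃ ¬y)) ∨ (z ∨ (z ∧ ¬x))))): min(1, 1 − 0.77 + 1) = 1
  ¬z: Łukasiewicz ¬ gives 1 − 0.77 = 0.23
  ¬¬z: Łukasiewicz ¬ gives 1 − 0.23 = 0.77
  ((z ⊃ (x ∨ ((x ⊃ (x ⊃ ¬y)) ∨ (z ∨ (z ∧ ¬x))))) ⊃ ¬¬z): min(1, 1 − 1 + 0.77) = 0.77
  Łukasiewicz value = 0.77
Difference: 1 − 0.77 = 0.23

0.23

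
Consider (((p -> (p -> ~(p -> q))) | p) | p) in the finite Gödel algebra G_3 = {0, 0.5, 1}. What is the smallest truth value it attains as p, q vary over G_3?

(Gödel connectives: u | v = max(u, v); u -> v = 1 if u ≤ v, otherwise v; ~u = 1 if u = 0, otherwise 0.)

The minimum is attained at p = 0.5, q = 0.5:
  (p -> q): 0.5 ≤ 0.5, so result = 1
  ~(p -> q): Gödel ¬ of 1 = 0 (operand ≠ 0)
  (p -> ~(p -> q)): 0.5 > 0, so result = 0
  (p -> (p -> ~(p -> q))): 0.5 > 0, so result = 0
  ((p -> (p -> ~(p -> q))) | p) = max(0, 0.5) = 0.5
  (((p -> (p -> ~(p -> q))) | p) | p) = max(0.5, 0.5) = 0.5
Checking all 9 assignments confirms none give a value below 0.50.

0.50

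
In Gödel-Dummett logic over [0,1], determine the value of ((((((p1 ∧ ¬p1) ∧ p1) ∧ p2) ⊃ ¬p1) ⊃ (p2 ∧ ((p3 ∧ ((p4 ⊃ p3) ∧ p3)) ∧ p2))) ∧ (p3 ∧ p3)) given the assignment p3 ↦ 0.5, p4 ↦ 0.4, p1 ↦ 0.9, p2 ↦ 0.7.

¬p1: Gödel ¬ of 0.9 = 0 (operand ≠ 0)
(p1 ∧ ¬p1) = min(0.9, 0) = 0
((p1 ∧ ¬p1) ∧ p1) = min(0, 0.9) = 0
(((p1 ∧ ¬p1) ∧ p1) ∧ p2) = min(0, 0.7) = 0
¬p1: Gödel ¬ of 0.9 = 0 (operand ≠ 0)
((((p1 ∧ ¬p1) ∧ p1) ∧ p2) ⊃ ¬p1): 0 ≤ 0, so result = 1
(p4 ⊃ p3): 0.4 ≤ 0.5, so result = 1
((p4 ⊃ p3) ∧ p3) = min(1, 0.5) = 0.5
(p3 ∧ ((p4 ⊃ p3) ∧ p3)) = min(0.5, 0.5) = 0.5
((p3 ∧ ((p4 ⊃ p3) ∧ p3)) ∧ p2) = min(0.5, 0.7) = 0.5
(p2 ∧ ((p3 ∧ ((p4 ⊃ p3) ∧ p3)) ∧ p2)) = min(0.7, 0.5) = 0.5
(((((p1 ∧ ¬p1) ∧ p1) ∧ p2) ⊃ ¬p1) ⊃ (p2 ∧ ((p3 ∧ ((p4 ⊃ p3) ∧ p3)) ∧ p2))): 1 > 0.5, so result = 0.5
(p3 ∧ p3) = min(0.5, 0.5) = 0.5
((((((p1 ∧ ¬p1) ∧ p1) ∧ p2) ⊃ ¬p1) ⊃ (p2 ∧ ((p3 ∧ ((p4 ⊃ p3) ∧ p3)) ∧ p2))) ∧ (p3 ∧ p3)) = min(0.5, 0.5) = 0.5

0.50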